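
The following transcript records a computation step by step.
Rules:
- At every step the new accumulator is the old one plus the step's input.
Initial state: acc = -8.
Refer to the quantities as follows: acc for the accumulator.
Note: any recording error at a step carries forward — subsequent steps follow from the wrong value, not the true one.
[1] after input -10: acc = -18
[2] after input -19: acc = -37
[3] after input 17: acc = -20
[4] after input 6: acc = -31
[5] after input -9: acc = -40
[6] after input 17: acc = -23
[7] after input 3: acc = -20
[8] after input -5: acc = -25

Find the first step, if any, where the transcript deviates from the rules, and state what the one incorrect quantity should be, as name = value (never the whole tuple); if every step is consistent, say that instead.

Recomputing the run from the initial state:
step 1: acc = -18
step 2: acc = -37
step 3: acc = -20
step 4: acc = -14
step 5: acc = -23
step 6: acc = -6
step 7: acc = -3
step 8: acc = -8
The first disagreement with the transcript is at step 4, where the value should be acc = -14.

step 4, acc = -14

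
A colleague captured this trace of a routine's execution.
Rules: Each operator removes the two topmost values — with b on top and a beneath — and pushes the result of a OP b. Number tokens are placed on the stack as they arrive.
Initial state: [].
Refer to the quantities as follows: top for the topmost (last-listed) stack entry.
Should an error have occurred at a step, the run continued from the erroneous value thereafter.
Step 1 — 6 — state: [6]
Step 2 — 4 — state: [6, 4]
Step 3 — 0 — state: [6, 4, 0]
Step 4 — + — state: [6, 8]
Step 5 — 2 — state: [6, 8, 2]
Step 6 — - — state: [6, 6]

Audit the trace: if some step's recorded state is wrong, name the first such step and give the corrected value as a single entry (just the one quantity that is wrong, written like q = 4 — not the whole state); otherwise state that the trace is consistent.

step 4, top = 4

Recomputing the run from the initial state:
step 1: [6]
step 2: [6, 4]
step 3: [6, 4, 0]
step 4: [6, 4]
step 5: [6, 4, 2]
step 6: [6, 2]
The first disagreement with the trace is at step 4, where the value should be top = 4.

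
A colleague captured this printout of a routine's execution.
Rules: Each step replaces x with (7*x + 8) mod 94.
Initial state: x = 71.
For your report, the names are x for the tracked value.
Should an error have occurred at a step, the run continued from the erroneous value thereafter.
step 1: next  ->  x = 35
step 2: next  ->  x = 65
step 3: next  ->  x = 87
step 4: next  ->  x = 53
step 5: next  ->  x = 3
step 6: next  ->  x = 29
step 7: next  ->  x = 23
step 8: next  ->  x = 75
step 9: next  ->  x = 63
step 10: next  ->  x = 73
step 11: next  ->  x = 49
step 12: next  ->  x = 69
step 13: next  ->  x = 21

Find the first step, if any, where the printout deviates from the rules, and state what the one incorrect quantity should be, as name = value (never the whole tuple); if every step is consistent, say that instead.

1. x = (7*71 + 8) mod 94 = 35 (consistent with the printout)
2. x = (7*35 + 8) mod 94 = 65 (no discrepancy)
3. x = (7*65 + 8) mod 94 = 87 (no discrepancy)
4. x = (7*87 + 8) mod 94 = 53 (matches)
5. x = (7*53 + 8) mod 94 = 3 (verified)
6. x = (7*3 + 8) mod 94 = 29 (exactly as logged)
7. x = (7*29 + 8) mod 94 = 23 (verified)
8. x = (7*23 + 8) mod 94 = 75 (verified)
9. x = (7*75 + 8) mod 94 = 63 (verified)
10. x = (7*63 + 8) mod 94 = 73 (consistent with the printout)
11. x = (7*73 + 8) mod 94 = 49 (same as recorded)
12. x = (7*49 + 8) mod 94 = 69 (matches)
13. x = (7*69 + 8) mod 94 = 21 (in agreement)
Nothing is out of place; the run is error-free.

no error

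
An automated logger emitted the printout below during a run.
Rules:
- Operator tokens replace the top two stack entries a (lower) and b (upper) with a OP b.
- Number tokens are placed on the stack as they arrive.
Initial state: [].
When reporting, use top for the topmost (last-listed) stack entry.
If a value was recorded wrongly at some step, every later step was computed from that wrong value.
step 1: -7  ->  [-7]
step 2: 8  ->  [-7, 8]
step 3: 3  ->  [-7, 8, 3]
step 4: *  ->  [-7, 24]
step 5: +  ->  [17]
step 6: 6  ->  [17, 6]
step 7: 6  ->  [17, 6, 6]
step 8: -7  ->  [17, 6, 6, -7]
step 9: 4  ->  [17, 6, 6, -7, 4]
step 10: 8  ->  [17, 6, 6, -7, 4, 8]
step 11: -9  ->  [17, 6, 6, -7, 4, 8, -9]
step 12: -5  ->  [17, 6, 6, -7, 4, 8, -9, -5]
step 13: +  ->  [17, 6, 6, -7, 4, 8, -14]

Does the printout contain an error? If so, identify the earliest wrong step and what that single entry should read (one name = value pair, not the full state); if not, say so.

no error

Recomputing the run from the initial state:
step 1: [-7]
step 2: [-7, 8]
step 3: [-7, 8, 3]
step 4: [-7, 24]
step 5: [17]
step 6: [17, 6]
step 7: [17, 6, 6]
step 8: [17, 6, 6, -7]
step 9: [17, 6, 6, -7, 4]
step 10: [17, 6, 6, -7, 4, 8]
step 11: [17, 6, 6, -7, 4, 8, -9]
step 12: [17, 6, 6, -7, 4, 8, -9, -5]
step 13: [17, 6, 6, -7, 4, 8, -14]
This matches the printout at every step.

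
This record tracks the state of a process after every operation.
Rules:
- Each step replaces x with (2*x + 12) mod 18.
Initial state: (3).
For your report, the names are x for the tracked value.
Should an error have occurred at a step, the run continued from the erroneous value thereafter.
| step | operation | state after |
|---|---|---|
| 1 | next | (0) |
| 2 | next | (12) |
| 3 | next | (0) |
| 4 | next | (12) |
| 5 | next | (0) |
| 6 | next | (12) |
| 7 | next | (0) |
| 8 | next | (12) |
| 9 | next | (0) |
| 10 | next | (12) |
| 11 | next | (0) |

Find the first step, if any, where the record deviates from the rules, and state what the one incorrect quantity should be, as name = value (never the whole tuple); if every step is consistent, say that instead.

no error

Recomputing the run from the initial state:
step 1: x = 0
step 2: x = 12
step 3: x = 0
step 4: x = 12
step 5: x = 0
step 6: x = 12
step 7: x = 0
step 8: x = 12
step 9: x = 0
step 10: x = 12
step 11: x = 0
This matches the record at every step.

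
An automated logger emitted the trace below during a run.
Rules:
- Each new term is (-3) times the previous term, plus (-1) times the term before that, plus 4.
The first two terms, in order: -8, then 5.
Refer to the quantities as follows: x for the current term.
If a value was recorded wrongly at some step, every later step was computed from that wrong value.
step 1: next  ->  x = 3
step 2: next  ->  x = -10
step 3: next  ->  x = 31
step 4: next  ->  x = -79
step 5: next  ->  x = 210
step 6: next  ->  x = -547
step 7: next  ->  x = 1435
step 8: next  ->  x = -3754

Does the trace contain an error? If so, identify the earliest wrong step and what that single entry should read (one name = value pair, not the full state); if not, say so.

1. x = -3*(5) + (-1)*(-8) + (4) = -3 (the trace disagrees here)
Conclusion: step 1 carries the first error; the entry should be x = -3.

step 1, x = -3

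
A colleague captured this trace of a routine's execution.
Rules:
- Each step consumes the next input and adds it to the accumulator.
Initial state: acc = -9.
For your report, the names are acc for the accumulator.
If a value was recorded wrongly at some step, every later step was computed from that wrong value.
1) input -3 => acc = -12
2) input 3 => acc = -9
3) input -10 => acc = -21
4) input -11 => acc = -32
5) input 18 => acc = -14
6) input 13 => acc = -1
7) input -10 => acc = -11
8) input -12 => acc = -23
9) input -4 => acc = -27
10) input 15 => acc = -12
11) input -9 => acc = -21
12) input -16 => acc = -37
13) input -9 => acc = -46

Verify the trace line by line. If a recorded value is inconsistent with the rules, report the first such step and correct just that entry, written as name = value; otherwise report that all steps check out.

step 1: acc = -9 + -3 = -12 -> checks out
step 2: acc = -12 + 3 = -9 -> no discrepancy
step 3: acc = -9 + -10 = -19 -> not what was recorded
The audit stops at step 3: the recorded entry is wrong and should be acc = -19.

step 3, acc = -19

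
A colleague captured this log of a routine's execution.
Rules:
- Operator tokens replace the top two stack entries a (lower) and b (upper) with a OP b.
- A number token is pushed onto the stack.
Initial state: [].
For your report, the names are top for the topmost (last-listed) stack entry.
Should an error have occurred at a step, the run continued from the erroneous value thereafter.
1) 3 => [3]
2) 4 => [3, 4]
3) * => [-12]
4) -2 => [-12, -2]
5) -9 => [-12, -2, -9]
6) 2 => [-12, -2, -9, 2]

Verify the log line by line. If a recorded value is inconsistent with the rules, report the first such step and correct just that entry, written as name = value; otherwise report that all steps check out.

1. push 3: top = 3 (no discrepancy)
2. push 4: top = 4 (confirmed correct)
3. 3 * 4 = 12 (first mismatch against the log)
So the first discrepancy is step 3, where the right value is top = 12.

step 3, top = 12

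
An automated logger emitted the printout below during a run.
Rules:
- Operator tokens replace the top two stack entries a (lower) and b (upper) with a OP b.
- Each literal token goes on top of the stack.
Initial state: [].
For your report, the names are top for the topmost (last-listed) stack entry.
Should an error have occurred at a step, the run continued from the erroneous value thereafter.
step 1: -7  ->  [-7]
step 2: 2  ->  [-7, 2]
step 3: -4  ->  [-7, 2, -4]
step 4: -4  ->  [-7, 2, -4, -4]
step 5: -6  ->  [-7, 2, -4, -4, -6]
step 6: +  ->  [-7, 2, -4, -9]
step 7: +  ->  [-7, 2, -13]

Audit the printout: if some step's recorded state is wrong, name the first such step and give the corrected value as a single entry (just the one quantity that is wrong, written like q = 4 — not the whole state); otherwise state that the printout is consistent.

Step 1: push -7: top = -7 — checks out.
Step 2: push 2: top = 2 — same as recorded.
Step 3: push -4: top = -4 — verified.
Step 4: push -4: top = -4 — no discrepancy.
Step 5: push -6: top = -6 — verified.
Step 6: -4 + -6 = -10 — this is not what the printout shows.
So the first discrepancy is step 6, where the right value is top = -10.

step 6, top = -10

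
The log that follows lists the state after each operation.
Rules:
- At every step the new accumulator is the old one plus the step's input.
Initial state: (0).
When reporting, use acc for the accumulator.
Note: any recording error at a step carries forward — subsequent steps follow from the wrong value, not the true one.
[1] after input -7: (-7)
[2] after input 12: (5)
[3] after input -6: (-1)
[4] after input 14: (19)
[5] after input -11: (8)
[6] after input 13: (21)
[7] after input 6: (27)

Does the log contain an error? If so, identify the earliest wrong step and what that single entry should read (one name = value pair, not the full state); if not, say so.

step 4, acc = 13

Recomputing the run from the initial state:
step 1: acc = -7
step 2: acc = 5
step 3: acc = -1
step 4: acc = 13
step 5: acc = 2
step 6: acc = 15
step 7: acc = 21
The first disagreement with the log is at step 4, where the value should be acc = 13.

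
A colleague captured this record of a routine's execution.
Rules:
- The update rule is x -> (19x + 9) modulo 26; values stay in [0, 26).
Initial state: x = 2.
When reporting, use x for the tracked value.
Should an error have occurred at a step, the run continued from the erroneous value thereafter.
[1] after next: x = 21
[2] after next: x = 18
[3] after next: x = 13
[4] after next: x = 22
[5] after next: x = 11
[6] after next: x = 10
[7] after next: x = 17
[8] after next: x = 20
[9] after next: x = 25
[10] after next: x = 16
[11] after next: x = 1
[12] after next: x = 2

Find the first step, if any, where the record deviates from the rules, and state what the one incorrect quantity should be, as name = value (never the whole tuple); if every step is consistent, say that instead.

no error

Recomputing the run from the initial state:
step 1: x = 21
step 2: x = 18
step 3: x = 13
step 4: x = 22
step 5: x = 11
step 6: x = 10
step 7: x = 17
step 8: x = 20
step 9: x = 25
step 10: x = 16
step 11: x = 1
step 12: x = 2
This matches the record at every step.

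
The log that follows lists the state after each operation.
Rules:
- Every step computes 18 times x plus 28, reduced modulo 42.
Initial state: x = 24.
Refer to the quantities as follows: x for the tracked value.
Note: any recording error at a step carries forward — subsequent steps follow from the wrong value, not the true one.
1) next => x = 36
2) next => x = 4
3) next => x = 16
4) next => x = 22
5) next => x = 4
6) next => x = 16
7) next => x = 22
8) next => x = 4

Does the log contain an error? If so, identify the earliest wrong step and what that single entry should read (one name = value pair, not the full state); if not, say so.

step 1, x = 40

Step 1: x = (18*24 + 28) mod 42 = 40 — the entry is off here.
Step 1 is the first one off; corrected, x = 40.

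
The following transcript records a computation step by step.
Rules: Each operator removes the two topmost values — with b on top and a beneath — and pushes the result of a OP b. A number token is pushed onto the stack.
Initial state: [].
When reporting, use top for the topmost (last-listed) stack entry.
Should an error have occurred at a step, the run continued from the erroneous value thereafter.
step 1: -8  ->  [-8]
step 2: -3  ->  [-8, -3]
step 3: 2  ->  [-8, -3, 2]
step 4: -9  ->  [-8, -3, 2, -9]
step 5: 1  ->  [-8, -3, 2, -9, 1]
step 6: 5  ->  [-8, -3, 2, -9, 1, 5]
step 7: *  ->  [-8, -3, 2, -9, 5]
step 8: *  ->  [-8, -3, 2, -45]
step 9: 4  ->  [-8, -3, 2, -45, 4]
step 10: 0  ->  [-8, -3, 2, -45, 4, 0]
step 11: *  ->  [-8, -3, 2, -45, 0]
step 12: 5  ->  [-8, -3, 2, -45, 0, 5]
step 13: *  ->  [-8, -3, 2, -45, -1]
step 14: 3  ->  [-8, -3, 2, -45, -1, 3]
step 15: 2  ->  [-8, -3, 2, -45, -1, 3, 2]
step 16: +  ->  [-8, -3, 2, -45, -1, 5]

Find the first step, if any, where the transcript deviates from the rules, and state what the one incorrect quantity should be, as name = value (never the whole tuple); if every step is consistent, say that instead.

step 13, top = 0

1. push -8: top = -8 (matches)
2. push -3: top = -3 (verified)
3. push 2: top = 2 (confirmed correct)
4. push -9: top = -9 (matches)
5. push 1: top = 1 (confirmed correct)
6. push 5: top = 5 (checks out)
7. 1 * 5 = 5 (no discrepancy)
8. -9 * 5 = -45 (confirmed correct)
9. push 4: top = 4 (agrees with the transcript)
10. push 0: top = 0 (no discrepancy)
11. 4 * 0 = 0 (matches)
12. push 5: top = 5 (confirmed correct)
13. 0 * 5 = 0 (the transcript disagrees here)
Step 13 is the first one off; corrected, top = 0.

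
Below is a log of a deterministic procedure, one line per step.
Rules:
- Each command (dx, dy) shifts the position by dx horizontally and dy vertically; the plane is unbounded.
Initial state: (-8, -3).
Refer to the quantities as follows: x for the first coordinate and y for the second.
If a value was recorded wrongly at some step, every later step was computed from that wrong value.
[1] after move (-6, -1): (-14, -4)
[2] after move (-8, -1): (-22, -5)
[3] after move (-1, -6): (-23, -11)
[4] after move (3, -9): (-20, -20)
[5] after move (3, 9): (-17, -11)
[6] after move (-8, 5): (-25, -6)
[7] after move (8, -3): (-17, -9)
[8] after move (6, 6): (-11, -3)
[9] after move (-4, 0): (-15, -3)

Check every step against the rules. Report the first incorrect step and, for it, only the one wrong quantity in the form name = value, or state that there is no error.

no error

step 1: x = -8 + (-6) = -14, y = -3 + (-1) = -4 -> in agreement
step 2: x = -14 + (-8) = -22, y = -4 + (-1) = -5 -> agrees with the log
step 3: x = -22 + (-1) = -23, y = -5 + (-6) = -11 -> in agreement
step 4: x = -23 + (3) = -20, y = -11 + (-9) = -20 -> consistent with the log
step 5: x = -20 + (3) = -17, y = -20 + (9) = -11 -> same as recorded
step 6: x = -17 + (-8) = -25, y = -11 + (5) = -6 -> same as recorded
step 7: x = -25 + (8) = -17, y = -6 + (-3) = -9 -> consistent with the log
step 8: x = -17 + (6) = -11, y = -9 + (6) = -3 -> in agreement
step 9: x = -11 + (-4) = -15, y = -3 + (0) = -3 -> exactly as logged
No step deviates from the rules.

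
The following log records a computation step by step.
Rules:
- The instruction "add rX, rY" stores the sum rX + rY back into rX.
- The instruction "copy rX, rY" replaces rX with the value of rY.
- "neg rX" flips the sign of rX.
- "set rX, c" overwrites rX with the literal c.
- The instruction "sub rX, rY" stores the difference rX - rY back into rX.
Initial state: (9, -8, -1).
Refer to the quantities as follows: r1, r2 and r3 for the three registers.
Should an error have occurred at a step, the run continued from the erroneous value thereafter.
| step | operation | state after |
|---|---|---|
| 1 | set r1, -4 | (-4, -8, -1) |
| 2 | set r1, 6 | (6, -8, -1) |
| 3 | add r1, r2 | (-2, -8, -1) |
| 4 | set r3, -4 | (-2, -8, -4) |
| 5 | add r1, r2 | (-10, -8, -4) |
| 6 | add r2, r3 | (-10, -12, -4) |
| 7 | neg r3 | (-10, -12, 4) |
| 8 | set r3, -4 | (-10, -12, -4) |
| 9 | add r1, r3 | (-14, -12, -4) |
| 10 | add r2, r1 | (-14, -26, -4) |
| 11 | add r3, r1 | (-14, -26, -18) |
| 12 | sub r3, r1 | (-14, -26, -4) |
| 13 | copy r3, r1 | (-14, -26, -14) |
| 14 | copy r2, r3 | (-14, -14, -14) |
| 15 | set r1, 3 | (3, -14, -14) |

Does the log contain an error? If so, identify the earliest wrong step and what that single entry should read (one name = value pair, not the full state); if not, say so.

step 1: r1 = -4 -> exactly as logged
step 2: r1 = 6 -> no discrepancy
step 3: r1 = 6 + -8 = -2 -> exactly as logged
step 4: r3 = -4 -> no discrepancy
step 5: r1 = -2 + -8 = -10 -> matches
step 6: r2 = -8 + -4 = -12 -> in agreement
step 7: r3 = -(-4) = 4 -> exactly as logged
step 8: r3 = -4 -> same as recorded
step 9: r1 = -10 + -4 = -14 -> checks out
step 10: r2 = -12 + -14 = -26 -> confirmed correct
step 11: r3 = -4 + -14 = -18 -> consistent with the log
step 12: r3 = -18 - -14 = -4 -> in agreement
step 13: r3 = -14 -> checks out
step 14: r2 = -14 -> matches
step 15: r1 = 3 -> confirmed correct
Every step is consistent.

no error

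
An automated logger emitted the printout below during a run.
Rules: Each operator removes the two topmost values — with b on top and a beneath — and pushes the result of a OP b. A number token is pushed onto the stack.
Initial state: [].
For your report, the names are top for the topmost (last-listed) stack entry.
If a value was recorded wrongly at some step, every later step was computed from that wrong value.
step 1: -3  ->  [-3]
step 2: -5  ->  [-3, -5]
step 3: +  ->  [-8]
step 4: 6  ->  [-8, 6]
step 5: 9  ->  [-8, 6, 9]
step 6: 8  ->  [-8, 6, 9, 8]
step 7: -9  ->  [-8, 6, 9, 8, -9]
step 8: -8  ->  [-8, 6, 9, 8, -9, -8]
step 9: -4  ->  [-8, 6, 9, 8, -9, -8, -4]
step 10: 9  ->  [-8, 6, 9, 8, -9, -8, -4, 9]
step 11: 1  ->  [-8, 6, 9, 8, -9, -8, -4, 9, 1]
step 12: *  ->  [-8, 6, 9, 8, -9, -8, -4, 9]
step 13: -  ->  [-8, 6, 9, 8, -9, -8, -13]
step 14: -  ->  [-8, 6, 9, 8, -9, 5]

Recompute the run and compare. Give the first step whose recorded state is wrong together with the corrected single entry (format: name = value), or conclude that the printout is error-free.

no error

step 1: push -3: top = -3 -> matches
step 2: push -5: top = -5 -> matches
step 3: -3 + -5 = -8 -> in agreement
step 4: push 6: top = 6 -> same as recorded
step 5: push 9: top = 9 -> agrees with the printout
step 6: push 8: top = 8 -> matches
step 7: push -9: top = -9 -> checks out
step 8: push -8: top = -8 -> in agreement
step 9: push -4: top = -4 -> same as recorded
step 10: push 9: top = 9 -> confirmed correct
step 11: push 1: top = 1 -> confirmed correct
step 12: 9 * 1 = 9 -> in agreement
step 13: -4 - 9 = -13 -> same as recorded
step 14: -8 - -13 = 5 -> consistent with the printout
Each recorded entry agrees with the recomputation.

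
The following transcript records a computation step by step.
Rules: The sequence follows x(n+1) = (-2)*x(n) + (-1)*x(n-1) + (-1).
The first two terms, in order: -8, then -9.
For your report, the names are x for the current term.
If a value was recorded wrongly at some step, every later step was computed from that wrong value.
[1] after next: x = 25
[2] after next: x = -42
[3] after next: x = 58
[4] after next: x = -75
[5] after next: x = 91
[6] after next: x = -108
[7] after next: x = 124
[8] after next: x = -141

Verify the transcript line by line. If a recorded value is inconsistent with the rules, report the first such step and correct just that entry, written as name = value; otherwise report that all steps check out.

no error

1. x = -2*(-9) + (-1)*(-8) + (-1) = 25 (no discrepancy)
2. x = -2*(25) + (-1)*(-9) + (-1) = -42 (agrees with the transcript)
3. x = -2*(-42) + (-1)*(25) + (-1) = 58 (matches)
4. x = -2*(58) + (-1)*(-42) + (-1) = -75 (confirmed correct)
5. x = -2*(-75) + (-1)*(58) + (-1) = 91 (consistent with the transcript)
6. x = -2*(91) + (-1)*(-75) + (-1) = -108 (same as recorded)
7. x = -2*(-108) + (-1)*(91) + (-1) = 124 (confirmed correct)
8. x = -2*(124) + (-1)*(-108) + (-1) = -141 (agrees with the transcript)
Nothing is out of place; the run is error-free.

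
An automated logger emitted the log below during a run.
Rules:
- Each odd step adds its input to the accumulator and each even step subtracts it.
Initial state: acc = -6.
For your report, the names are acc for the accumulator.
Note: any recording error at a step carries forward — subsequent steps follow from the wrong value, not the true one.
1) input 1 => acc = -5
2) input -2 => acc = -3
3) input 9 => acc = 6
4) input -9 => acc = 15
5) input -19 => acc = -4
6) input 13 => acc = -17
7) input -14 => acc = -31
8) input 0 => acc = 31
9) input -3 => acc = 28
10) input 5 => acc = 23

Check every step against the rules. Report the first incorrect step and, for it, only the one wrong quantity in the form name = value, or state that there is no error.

step 8, acc = -31

Recomputing the run from the initial state:
step 1: acc = -5
step 2: acc = -3
step 3: acc = 6
step 4: acc = 15
step 5: acc = -4
step 6: acc = -17
step 7: acc = -31
step 8: acc = -31
step 9: acc = -34
step 10: acc = -39
The first disagreement with the log is at step 8, where the value should be acc = -31.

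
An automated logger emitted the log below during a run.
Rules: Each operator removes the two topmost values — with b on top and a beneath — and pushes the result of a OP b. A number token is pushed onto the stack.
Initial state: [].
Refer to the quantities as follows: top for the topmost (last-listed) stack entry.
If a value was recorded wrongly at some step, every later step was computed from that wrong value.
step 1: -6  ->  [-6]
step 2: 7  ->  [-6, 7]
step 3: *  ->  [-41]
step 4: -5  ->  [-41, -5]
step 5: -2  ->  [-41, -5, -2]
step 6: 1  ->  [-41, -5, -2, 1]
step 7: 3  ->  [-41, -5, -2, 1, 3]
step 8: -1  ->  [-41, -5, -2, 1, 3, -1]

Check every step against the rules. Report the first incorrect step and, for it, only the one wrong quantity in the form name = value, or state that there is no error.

step 3, top = -42

Recomputing the run from the initial state:
step 1: [-6]
step 2: [-6, 7]
step 3: [-42]
step 4: [-42, -5]
step 5: [-42, -5, -2]
step 6: [-42, -5, -2, 1]
step 7: [-42, -5, -2, 1, 3]
step 8: [-42, -5, -2, 1, 3, -1]
The first disagreement with the log is at step 3, where the value should be top = -42.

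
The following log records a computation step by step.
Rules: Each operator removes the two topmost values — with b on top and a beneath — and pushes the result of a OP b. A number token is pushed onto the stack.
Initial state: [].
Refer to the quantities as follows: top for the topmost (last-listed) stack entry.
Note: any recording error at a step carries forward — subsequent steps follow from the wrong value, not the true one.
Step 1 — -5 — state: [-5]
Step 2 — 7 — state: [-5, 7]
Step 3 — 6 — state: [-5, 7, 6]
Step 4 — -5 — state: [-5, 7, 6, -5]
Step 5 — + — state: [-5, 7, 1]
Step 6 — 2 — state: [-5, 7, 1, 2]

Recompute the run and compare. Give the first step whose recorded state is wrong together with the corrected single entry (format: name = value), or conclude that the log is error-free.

no error

Step 1: push -5: top = -5 — exactly as logged.
Step 2: push 7: top = 7 — verified.
Step 3: push 6: top = 6 — in agreement.
Step 4: push -5: top = -5 — exactly as logged.
Step 5: 6 + -5 = 1 — exactly as logged.
Step 6: push 2: top = 2 — same as recorded.
Nothing is out of place; the run is error-free.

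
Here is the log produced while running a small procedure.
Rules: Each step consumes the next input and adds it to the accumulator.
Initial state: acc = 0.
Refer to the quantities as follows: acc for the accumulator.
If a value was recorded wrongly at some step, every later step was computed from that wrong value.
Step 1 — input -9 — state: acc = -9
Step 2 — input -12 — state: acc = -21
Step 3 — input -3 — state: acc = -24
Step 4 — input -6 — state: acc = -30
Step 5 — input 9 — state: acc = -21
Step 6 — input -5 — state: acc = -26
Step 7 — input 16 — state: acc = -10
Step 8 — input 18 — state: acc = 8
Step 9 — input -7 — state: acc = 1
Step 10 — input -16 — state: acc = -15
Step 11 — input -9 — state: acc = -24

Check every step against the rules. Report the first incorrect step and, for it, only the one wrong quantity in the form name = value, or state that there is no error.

no error

step 1: acc = 0 + -9 = -9 -> checks out
step 2: acc = -9 + -12 = -21 -> consistent with the log
step 3: acc = -21 + -3 = -24 -> agrees with the log
step 4: acc = -24 + -6 = -30 -> checks out
step 5: acc = -30 + 9 = -21 -> same as recorded
step 6: acc = -21 + -5 = -26 -> matches
step 7: acc = -26 + 16 = -10 -> agrees with the log
step 8: acc = -10 + 18 = 8 -> verified
step 9: acc = 8 + -7 = 1 -> confirmed correct
step 10: acc = 1 + -16 = -15 -> verified
step 11: acc = -15 + -9 = -24 -> no discrepancy
No step deviates from the rules.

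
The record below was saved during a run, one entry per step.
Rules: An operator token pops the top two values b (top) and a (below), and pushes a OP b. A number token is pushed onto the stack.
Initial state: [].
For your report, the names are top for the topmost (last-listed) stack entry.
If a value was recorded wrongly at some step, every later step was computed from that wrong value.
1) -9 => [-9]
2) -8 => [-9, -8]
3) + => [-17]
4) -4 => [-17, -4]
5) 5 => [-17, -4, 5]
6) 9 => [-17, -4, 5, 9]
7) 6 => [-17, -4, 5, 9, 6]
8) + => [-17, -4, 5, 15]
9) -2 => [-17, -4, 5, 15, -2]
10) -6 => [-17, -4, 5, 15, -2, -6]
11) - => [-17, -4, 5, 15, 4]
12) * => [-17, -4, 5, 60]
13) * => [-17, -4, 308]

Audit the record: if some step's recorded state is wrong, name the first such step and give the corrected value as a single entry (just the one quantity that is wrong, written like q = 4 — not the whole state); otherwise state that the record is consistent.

step 13, top = 300

Recomputing the run from the initial state:
step 1: [-9]
step 2: [-9, -8]
step 3: [-17]
step 4: [-17, -4]
step 5: [-17, -4, 5]
step 6: [-17, -4, 5, 9]
step 7: [-17, -4, 5, 9, 6]
step 8: [-17, -4, 5, 15]
step 9: [-17, -4, 5, 15, -2]
step 10: [-17, -4, 5, 15, -2, -6]
step 11: [-17, -4, 5, 15, 4]
step 12: [-17, -4, 5, 60]
step 13: [-17, -4, 300]
The first disagreement with the record is at step 13, where the value should be top = 300.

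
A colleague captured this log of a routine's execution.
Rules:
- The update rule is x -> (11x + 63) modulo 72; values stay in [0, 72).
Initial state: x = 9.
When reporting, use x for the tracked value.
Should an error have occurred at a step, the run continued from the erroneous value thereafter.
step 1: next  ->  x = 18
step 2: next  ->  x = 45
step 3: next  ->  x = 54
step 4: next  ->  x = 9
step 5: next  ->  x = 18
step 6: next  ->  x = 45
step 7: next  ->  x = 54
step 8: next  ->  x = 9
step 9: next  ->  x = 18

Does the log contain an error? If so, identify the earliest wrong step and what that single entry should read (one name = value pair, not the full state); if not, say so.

1. x = (11*9 + 63) mod 72 = 18 (consistent with the log)
2. x = (11*18 + 63) mod 72 = 45 (verified)
3. x = (11*45 + 63) mod 72 = 54 (consistent with the log)
4. x = (11*54 + 63) mod 72 = 9 (checks out)
5. x = (11*9 + 63) mod 72 = 18 (checks out)
6. x = (11*18 + 63) mod 72 = 45 (same as recorded)
7. x = (11*45 + 63) mod 72 = 54 (same as recorded)
8. x = (11*54 + 63) mod 72 = 9 (checks out)
9. x = (11*9 + 63) mod 72 = 18 (agrees with the log)
The whole run recomputes cleanly — no discrepancies.

no error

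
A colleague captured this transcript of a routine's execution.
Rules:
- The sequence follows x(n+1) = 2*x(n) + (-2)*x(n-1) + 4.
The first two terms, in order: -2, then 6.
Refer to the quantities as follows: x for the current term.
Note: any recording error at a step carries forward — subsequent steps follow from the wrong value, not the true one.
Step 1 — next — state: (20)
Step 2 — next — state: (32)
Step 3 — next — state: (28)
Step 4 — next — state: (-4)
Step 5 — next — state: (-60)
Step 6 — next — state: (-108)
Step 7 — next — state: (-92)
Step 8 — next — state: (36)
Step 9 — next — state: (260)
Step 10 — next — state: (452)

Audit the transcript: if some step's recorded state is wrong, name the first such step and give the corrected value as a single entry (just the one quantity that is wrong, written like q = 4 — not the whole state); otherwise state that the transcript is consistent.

no error

1. x = 2*(6) + (-2)*(-2) + (4) = 20 (consistent with the transcript)
2. x = 2*(20) + (-2)*(6) + (4) = 32 (consistent with the transcript)
3. x = 2*(32) + (-2)*(20) + (4) = 28 (no discrepancy)
4. x = 2*(28) + (-2)*(32) + (4) = -4 (consistent with the transcript)
5. x = 2*(-4) + (-2)*(28) + (4) = -60 (exactly as logged)
6. x = 2*(-60) + (-2)*(-4) + (4) = -108 (same as recorded)
7. x = 2*(-108) + (-2)*(-60) + (4) = -92 (same as recorded)
8. x = 2*(-92) + (-2)*(-108) + (4) = 36 (same as recorded)
9. x = 2*(36) + (-2)*(-92) + (4) = 260 (confirmed correct)
10. x = 2*(260) + (-2)*(36) + (4) = 452 (verified)
Nothing is out of place; the run is error-free.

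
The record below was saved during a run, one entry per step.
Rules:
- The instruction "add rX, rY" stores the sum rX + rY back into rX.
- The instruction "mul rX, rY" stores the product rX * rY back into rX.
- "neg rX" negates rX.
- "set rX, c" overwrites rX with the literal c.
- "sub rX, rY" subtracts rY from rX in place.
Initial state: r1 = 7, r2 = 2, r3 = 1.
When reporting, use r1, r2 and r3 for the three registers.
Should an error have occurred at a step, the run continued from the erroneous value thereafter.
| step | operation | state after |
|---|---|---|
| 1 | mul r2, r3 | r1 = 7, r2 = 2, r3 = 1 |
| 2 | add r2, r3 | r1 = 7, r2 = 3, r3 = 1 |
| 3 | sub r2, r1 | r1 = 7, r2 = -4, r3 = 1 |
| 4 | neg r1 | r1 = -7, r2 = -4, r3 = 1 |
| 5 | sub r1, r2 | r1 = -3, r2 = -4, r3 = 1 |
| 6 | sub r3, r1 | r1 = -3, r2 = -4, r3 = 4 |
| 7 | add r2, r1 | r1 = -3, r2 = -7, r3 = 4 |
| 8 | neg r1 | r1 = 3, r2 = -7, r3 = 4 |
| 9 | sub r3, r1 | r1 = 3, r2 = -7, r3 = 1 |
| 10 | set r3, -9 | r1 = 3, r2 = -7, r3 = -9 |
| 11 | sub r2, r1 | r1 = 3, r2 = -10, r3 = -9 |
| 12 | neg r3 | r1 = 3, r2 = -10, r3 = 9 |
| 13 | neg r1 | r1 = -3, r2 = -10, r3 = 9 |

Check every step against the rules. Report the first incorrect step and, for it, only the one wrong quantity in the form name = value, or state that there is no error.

no error

Step 1: r2 = 2 * 1 = 2 — same as recorded.
Step 2: r2 = 2 + 1 = 3 — matches.
Step 3: r2 = 3 - 7 = -4 — checks out.
Step 4: r1 = -(7) = -7 — exactly as logged.
Step 5: r1 = -7 - -4 = -3 — verified.
Step 6: r3 = 1 - -3 = 4 — exactly as logged.
Step 7: r2 = -4 + -3 = -7 — no discrepancy.
Step 8: r1 = -(-3) = 3 — no discrepancy.
Step 9: r3 = 4 - 3 = 1 — checks out.
Step 10: r3 = -9 — consistent with the record.
Step 11: r2 = -7 - 3 = -10 — agrees with the record.
Step 12: r3 = -(-9) = 9 — same as recorded.
Step 13: r1 = -(3) = -3 — verified.
Each recorded entry agrees with the recomputation.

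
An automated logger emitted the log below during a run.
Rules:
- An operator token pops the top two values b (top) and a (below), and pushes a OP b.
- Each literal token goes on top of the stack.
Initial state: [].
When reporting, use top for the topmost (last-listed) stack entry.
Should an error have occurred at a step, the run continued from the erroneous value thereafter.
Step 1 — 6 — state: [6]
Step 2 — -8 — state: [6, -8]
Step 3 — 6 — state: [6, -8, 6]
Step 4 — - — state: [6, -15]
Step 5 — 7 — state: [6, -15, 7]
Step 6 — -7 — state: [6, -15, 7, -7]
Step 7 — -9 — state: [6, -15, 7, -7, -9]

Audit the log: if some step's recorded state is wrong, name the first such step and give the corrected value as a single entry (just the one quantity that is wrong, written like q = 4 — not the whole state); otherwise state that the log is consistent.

1. push 6: top = 6 (exactly as logged)
2. push -8: top = -8 (in agreement)
3. push 6: top = 6 (confirmed correct)
4. -8 - 6 = -14 (this is not what the log shows)
That makes step 4 the first incorrect line — top = -14 is what it should show.

step 4, top = -14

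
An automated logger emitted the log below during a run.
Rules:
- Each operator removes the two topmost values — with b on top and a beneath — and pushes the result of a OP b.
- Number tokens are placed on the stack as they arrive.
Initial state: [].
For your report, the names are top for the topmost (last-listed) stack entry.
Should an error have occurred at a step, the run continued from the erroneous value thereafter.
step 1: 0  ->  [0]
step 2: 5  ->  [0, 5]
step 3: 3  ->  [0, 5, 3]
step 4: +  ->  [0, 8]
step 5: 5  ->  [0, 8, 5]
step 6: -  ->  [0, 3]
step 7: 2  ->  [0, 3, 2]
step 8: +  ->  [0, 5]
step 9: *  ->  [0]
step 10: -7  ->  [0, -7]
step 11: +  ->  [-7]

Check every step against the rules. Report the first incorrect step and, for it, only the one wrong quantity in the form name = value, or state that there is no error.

no error

Recomputing the run from the initial state:
step 1: [0]
step 2: [0, 5]
step 3: [0, 5, 3]
step 4: [0, 8]
step 5: [0, 8, 5]
step 6: [0, 3]
step 7: [0, 3, 2]
step 8: [0, 5]
step 9: [0]
step 10: [0, -7]
step 11: [-7]
This matches the log at every step.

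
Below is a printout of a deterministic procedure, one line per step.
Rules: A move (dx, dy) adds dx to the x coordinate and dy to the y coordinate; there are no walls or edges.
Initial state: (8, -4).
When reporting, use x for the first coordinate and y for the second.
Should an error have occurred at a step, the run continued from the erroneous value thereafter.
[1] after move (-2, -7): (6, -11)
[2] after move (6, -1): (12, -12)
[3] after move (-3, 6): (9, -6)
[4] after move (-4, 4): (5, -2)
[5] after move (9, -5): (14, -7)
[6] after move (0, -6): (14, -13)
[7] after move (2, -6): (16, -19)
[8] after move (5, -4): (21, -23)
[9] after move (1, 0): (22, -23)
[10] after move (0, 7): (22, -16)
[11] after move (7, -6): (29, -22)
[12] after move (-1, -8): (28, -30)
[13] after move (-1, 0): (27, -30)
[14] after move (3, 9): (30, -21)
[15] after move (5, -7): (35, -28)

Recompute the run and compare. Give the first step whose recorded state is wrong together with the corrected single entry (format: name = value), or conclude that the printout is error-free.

Recomputing the run from the initial state:
step 1: x = 6, y = -11
step 2: x = 12, y = -12
step 3: x = 9, y = -6
step 4: x = 5, y = -2
step 5: x = 14, y = -7
step 6: x = 14, y = -13
step 7: x = 16, y = -19
step 8: x = 21, y = -23
step 9: x = 22, y = -23
step 10: x = 22, y = -16
step 11: x = 29, y = -22
step 12: x = 28, y = -30
step 13: x = 27, y = -30
step 14: x = 30, y = -21
step 15: x = 35, y = -28
This matches the printout at every step.

no error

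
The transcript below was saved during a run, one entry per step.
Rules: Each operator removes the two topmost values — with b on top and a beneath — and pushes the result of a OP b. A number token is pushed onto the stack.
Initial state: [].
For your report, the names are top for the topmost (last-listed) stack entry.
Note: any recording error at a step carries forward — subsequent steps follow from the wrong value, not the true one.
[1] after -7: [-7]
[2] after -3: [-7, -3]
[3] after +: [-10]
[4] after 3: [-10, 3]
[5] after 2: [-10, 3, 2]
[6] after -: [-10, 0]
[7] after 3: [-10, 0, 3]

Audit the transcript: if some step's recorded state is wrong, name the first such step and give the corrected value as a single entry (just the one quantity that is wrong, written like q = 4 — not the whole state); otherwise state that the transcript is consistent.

step 6, top = 1

Recomputing the run from the initial state:
step 1: [-7]
step 2: [-7, -3]
step 3: [-10]
step 4: [-10, 3]
step 5: [-10, 3, 2]
step 6: [-10, 1]
step 7: [-10, 1, 3]
The first disagreement with the transcript is at step 6, where the value should be top = 1.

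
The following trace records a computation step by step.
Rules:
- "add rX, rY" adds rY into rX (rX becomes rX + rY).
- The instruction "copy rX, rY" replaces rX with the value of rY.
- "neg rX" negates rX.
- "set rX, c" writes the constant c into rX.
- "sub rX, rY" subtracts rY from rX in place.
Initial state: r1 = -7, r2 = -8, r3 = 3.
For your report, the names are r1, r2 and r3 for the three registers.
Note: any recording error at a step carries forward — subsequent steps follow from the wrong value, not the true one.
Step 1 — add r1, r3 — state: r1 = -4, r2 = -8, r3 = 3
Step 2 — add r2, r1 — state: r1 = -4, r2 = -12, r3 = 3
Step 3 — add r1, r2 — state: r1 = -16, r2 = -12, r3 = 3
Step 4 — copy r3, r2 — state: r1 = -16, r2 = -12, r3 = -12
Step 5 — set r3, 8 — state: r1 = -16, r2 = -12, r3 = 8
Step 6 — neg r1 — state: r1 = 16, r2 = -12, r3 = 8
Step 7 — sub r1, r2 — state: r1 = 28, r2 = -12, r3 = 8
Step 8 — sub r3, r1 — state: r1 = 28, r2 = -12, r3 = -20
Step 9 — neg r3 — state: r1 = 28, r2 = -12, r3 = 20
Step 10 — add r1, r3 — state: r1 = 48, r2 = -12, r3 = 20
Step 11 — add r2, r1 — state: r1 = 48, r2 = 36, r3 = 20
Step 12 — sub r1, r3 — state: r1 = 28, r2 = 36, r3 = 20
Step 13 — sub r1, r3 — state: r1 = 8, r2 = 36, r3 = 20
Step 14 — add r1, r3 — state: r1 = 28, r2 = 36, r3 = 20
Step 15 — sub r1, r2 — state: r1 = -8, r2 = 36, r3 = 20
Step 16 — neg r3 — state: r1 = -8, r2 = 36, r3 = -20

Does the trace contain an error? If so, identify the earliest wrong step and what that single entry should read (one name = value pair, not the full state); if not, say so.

no error

Recomputing the run from the initial state:
step 1: r1 = -4, r2 = -8, r3 = 3
step 2: r1 = -4, r2 = -12, r3 = 3
step 3: r1 = -16, r2 = -12, r3 = 3
step 4: r1 = -16, r2 = -12, r3 = -12
step 5: r1 = -16, r2 = -12, r3 = 8
step 6: r1 = 16, r2 = -12, r3 = 8
step 7: r1 = 28, r2 = -12, r3 = 8
step 8: r1 = 28, r2 = -12, r3 = -20
step 9: r1 = 28, r2 = -12, r3 = 20
step 10: r1 = 48, r2 = -12, r3 = 20
step 11: r1 = 48, r2 = 36, r3 = 20
step 12: r1 = 28, r2 = 36, r3 = 20
step 13: r1 = 8, r2 = 36, r3 = 20
step 14: r1 = 28, r2 = 36, r3 = 20
step 15: r1 = -8, r2 = 36, r3 = 20
step 16: r1 = -8, r2 = 36, r3 = -20
This matches the trace at every step.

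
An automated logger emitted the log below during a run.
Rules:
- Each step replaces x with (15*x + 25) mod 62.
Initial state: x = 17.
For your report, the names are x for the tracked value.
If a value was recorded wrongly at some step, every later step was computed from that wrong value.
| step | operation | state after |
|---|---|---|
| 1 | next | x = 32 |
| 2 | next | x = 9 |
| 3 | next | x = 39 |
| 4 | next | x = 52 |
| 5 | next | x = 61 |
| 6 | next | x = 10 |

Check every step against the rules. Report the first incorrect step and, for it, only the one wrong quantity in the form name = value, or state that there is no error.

1. x = (15*17 + 25) mod 62 = 32 (consistent with the log)
2. x = (15*32 + 25) mod 62 = 9 (consistent with the log)
3. x = (15*9 + 25) mod 62 = 36 (a discrepancy with the log)
So the first discrepancy is step 3, where the right value is x = 36.

step 3, x = 36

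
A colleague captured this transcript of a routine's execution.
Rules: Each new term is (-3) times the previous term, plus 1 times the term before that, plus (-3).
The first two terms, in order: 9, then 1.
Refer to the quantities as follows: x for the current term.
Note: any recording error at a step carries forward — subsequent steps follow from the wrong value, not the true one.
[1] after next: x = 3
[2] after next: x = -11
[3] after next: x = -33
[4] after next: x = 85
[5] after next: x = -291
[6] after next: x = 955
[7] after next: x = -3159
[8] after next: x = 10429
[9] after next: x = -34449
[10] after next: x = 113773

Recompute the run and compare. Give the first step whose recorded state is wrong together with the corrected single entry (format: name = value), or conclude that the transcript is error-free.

step 3, x = 33

1. x = -3*(1) + (1)*(9) + (-3) = 3 (in agreement)
2. x = -3*(3) + (1)*(1) + (-3) = -11 (checks out)
3. x = -3*(-11) + (1)*(3) + (-3) = 33 (first mismatch against the transcript)
The audit stops at step 3: the recorded entry is wrong and should be x = 33.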